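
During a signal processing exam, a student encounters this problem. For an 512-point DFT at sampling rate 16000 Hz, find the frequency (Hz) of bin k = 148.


Frequency of DFT bin k:
f_k = k * fs / N
    = 148 * 16000 / 512
    = 2368000 / 512
    = 4625.0 Hz

4625.0 Hz


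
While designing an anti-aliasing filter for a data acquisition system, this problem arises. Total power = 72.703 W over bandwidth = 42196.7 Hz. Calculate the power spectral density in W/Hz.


Power spectral density:
PSD = P / BW
    = 72.703 / 42196.7
    = 0.00172295 W/Hz

0.00172295 W/Hz


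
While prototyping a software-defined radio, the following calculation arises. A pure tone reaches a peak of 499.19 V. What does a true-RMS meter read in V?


RMS voltage for a sinusoidal waveform:
V_rms = V_peak / sqrt(2)
      = 499.19 / 1.414214
      = 352.981 V

352.981 V


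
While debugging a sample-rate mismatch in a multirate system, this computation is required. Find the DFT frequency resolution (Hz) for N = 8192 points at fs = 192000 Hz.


DFT frequency resolution:
df = fs / N
   = 192000 / 8192
   = 23.4375 Hz

23.4375 Hz


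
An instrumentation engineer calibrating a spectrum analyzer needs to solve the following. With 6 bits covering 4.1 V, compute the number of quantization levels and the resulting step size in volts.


Step 1 — number of quantization levels:
L = 2^N = 2^6 = 64

Step 2 — LSB step size:
delta = Vfs / L
      = 4.1 / 64
      = 0.0640625 V

Levels = 64; step size = 0.0640625 V


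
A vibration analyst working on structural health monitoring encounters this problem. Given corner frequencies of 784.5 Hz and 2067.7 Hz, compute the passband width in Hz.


Bandwidth is the difference of -3dB frequencies:
BW = f_high - f_low
   = 2067.7 - 784.5
   = 1283.2 Hz

1283.2 Hz


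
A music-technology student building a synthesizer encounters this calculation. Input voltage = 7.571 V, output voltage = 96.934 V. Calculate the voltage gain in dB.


Voltage gain in dB:
G = 20 * log10(Vout / Vin)
  = 20 * log10(96.934 / 7.571)
  = 20 * log10(12.803328)
  = 20 * 1.107323
  = 22.15 dB

22.15 dB


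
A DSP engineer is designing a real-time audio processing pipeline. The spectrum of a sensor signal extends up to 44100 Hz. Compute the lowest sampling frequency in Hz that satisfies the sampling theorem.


The Nyquist rate is twice the maximum frequency component.
fs_min = 2 * fmax
      = 2 * 44100
      = 88200 Hz

88200


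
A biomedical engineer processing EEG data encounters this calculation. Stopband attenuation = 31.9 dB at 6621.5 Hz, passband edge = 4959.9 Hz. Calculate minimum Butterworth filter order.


Butterworth filter order formula:
n = log10(10^(A/10) - 1) / (2 * log10(f_stop/f_pass))
10^(31.9/10) - 1 = 1547.8166
f_stop/f_pass = 6621.5 / 4959.9 = 1.335
n = 12.7097 -> ceil = 13

13


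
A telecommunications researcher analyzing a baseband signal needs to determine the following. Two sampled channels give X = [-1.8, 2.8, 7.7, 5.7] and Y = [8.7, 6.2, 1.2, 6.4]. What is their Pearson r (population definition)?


Pearson correlation coefficient (population):
r = cov(X,Y) / (std(X) * std(Y))
Mean X = 3.6, Mean Y = 5.625
Cov(X,Y) = -8.395
Std(X) = 3.571414, Std(Y) = 2.737129
r = -0.8588

-0.8588


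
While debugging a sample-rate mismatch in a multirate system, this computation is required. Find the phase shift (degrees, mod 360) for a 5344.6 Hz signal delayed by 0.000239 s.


Phase shift from frequency and time delay:
phi = 360 * f * t_delay
    = 360 * 5344.6 * 0.000239
    = 459.85 degrees
    mod 360 = 99.85 degrees

99.85 degrees


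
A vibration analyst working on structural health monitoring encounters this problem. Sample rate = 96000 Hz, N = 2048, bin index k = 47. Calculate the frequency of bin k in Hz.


Frequency of DFT bin k:
f_k = k * fs / N
    = 47 * 96000 / 2048
    = 4512000 / 2048
    = 2203.125 Hz

2203.125 Hz


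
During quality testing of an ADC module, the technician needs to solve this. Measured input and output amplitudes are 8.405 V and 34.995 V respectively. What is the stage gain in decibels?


Voltage gain in dB:
G = 20 * log10(Vout / Vin)
  = 20 * log10(34.995 / 8.405)
  = 20 * log10(4.163593)
  = 20 * 0.619468
  = 12.39 dB

12.39 dB


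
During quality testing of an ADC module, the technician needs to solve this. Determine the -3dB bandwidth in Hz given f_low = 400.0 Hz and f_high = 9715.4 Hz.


Bandwidth is the difference of -3dB frequencies:
BW = f_high - f_low
   = 9715.4 - 400.0
   = 9315.4 Hz

9315.4 Hz


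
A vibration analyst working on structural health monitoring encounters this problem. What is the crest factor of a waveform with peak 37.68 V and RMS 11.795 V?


Crest factor is the ratio of peak to RMS:
CF = V_peak / V_rms
   = 37.68 / 11.795
   = 3.1946

3.1946


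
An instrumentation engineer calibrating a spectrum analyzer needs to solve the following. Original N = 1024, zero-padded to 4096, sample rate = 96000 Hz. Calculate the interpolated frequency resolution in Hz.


Frequency resolution after zero-padding:
N_padded = 1024 * 4 = 4096
df = fs / N_padded
   = 96000 / 4096
   = 23.4375 Hz

23.4375 Hz


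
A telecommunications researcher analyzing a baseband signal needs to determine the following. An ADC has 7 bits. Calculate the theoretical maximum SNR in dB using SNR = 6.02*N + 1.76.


Theoretical SNR for a full-scale sinusoid:
SNR = 6.02 * N + 1.76
    = 6.02 * 7 + 1.76
    = 42.14 + 1.76
    = 43.9 dB

43.9 dB


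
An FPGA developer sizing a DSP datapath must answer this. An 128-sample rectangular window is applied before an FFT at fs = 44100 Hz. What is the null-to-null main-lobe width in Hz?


Main lobe width for a rectangular window:
Width = 2 * fs / N
      = 2 * 44100 / 128
      = 88200 / 128
      = 689.062 Hz

689.062 Hz


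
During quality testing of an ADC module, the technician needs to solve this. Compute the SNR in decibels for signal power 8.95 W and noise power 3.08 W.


SNR in decibels:
SNR = 10 * log10(Ps / Pn)
    = 10 * log10(8.95 / 3.08)
    = 10 * log10(2.9058)
    = 10 * 0.4633
    = 4.63 dB

4.63 dB


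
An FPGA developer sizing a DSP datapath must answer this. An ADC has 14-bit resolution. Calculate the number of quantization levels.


Number of quantization levels = 2^N
= 2^14
= 16384

16384


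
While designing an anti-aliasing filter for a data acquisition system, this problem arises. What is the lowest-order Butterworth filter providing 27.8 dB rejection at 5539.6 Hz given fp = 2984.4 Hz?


Butterworth filter order formula:
n = log10(10^(A/10) - 1) / (2 * log10(f_stop/f_pass))
10^(27.8/10) - 1 = 601.5596
f_stop/f_pass = 5539.6 / 2984.4 = 1.8562
n = 5.1732 -> ceil = 6

6


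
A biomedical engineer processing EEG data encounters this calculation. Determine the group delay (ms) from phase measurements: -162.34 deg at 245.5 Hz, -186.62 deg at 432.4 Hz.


Group delay from phase difference:
tau = -d(phi)/d(omega)
d(phi) = -24.28 deg = -0.423766 rad
d(omega) = 2*pi*(432.4 - 245.5) = 1174.3273 rad/s
tau = -(-0.423766) / 1174.3273
    = 0.3609 ms

0.3609 ms


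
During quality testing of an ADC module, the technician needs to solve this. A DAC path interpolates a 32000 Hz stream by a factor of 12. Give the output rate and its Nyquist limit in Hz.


Step 1 — output sample rate after interpolation by L:
fs_out = L * fs_in = 12 * 32000 = 384000 Hz

Step 2 — Nyquist frequency of the output stream:
f_Nyq = fs_out / 2 = 384000 / 2 = 192000.0 Hz

fs_out = 384000 Hz; f_Nyquist = 192000.0 Hz


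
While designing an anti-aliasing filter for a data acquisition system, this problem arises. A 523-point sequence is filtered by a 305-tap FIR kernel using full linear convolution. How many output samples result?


Linear convolution output length:
L = N + M - 1
  = 523 + 305 - 1
  = 827 samples

827


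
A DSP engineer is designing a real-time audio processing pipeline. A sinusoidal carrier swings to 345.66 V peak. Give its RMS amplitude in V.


RMS voltage for a sinusoidal waveform:
V_rms = V_peak / sqrt(2)
      = 345.66 / 1.414214
      = 244.419 V

244.419 V


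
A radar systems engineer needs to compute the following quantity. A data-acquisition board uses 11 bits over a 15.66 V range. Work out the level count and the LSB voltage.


Step 1 — number of quantization levels:
L = 2^N = 2^11 = 2048

Step 2 — LSB step size:
delta = Vfs / L
      = 15.66 / 2048
      = 0.00764648 V

Levels = 2048; step size = 0.00764648 V


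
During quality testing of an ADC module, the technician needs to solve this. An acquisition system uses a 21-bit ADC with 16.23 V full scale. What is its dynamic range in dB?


Dynamic range from full-scale to LSB:
V_min = V_max / 2^bits = 16.23 / 2^21
DR = 20 * log10(V_max / V_min)
   = 20 * log10(2^21)
   = 20 * 21 * log10(2)
   = 126.43 dB

126.43 dB


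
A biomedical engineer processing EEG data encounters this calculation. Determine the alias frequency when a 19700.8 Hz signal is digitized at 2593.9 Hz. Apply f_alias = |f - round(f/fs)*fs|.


Compute the nearest integer multiple of fs to the signal:
n = round(19700.8 / 2593.9) = 8
f_alias = |19700.8 - 8 * 2593.9|
        = |19700.8 - 20751.2|
        = 1050.4 Hz

1050.4


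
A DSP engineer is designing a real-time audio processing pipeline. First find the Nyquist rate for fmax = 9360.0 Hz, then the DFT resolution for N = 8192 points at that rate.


Step 1 — Nyquist sampling rate:
fs = 2 * fmax = 2 * 9360.0 = 18720.0 Hz

Step 2 — DFT bin spacing:
df = fs / N = 18720.0 / 8192 = 2.2852 Hz

2.2852 Hz


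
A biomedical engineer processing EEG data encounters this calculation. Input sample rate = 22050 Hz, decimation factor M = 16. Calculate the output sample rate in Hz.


Decimation reduces the sample rate:
fs_out = fs_in / M
       = 22050 / 16
       = 1378.125 Hz

1378.125 Hz


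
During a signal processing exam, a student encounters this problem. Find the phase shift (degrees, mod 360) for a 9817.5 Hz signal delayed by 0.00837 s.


Phase shift from frequency and time delay:
phi = 360 * f * t_delay
    = 360 * 9817.5 * 0.00837
    = 29582.09 degrees
    mod 360 = 62.09 degrees

62.09 degrees


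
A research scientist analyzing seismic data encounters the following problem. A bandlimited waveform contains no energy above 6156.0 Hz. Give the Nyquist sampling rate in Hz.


The Nyquist rate is twice the maximum frequency component.
fs_min = 2 * fmax
      = 2 * 6156.0
      = 12312.0 Hz

12312.0


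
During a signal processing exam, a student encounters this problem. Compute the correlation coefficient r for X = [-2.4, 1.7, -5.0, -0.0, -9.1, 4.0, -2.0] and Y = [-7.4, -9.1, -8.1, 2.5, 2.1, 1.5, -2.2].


Pearson correlation coefficient (population):
r = cov(X,Y) / (std(X) * std(Y))
Mean X = -1.8286, Mean Y = -2.9571
Cov(X,Y) = -0.538776
Std(X) = 4.018782, Std(Y) = 4.776687
r = -0.0281

-0.0281


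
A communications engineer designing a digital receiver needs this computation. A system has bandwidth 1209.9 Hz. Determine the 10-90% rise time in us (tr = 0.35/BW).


Rise time from bandwidth relationship:
tr = 0.35 / BW
   = 0.35 / 1209.9
   = 0.0002892801058 s
   = 289.2801 us

289.2801 us


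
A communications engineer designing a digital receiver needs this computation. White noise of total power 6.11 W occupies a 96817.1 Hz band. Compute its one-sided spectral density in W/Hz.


Power spectral density:
PSD = P / BW
    = 6.11 / 96817.1
    = 6.311e-05 W/Hz

6.311e-05 W/Hz


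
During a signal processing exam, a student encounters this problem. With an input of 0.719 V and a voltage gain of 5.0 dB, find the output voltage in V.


Output voltage from dB gain:
V_out = V_in * 10^(gain_dB / 20)
      = 0.719 * 10^(5.0 / 20)
      = 0.719 * 1.778279
      = 1.2786 V

1.2786 V


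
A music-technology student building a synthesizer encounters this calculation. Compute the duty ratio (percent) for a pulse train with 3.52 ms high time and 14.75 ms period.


Duty cycle as a percentage:
DC = (t_on / T) * 100
   = (3.52 / 14.75) * 100
   = 0.238644 * 100
   = 23.86 %

23.86 %


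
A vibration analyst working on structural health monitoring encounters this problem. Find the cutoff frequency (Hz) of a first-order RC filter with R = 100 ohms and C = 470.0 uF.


Cutoff frequency of a first-order RC filter:
fc = 1 / (2 * pi * R * C)
C = 470.0 uF = 0.00047 F
fc = 1 / (2 * pi * 100 * 0.00047)
   = 1 / 0.29530970943744
   = 3.386275 Hz

3.386275 Hz


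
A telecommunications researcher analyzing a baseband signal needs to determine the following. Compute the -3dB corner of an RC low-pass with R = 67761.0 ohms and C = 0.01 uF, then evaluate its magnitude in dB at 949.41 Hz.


Step 1 — cutoff frequency:
fc = 1 / (2*pi*R*C)
C = 0.01 uF = 1e-08 F
fc = 1 / (2*pi*67761.0*1e-08)
   = 234.877 Hz

Step 2 — magnitude at f = 949.41 Hz:
|H(f)| = 1 / sqrt(1 + (f/fc)^2)
f/fc = 949.41 / 234.877 = 4.042158
|H| = 1 / sqrt(1 + 16.339041) = 0.2401527
|H|_dB = 20*log10(0.2401527) = -12.39 dB

fc = 234.877 Hz; |H(949.41 Hz)| = -12.39 dB


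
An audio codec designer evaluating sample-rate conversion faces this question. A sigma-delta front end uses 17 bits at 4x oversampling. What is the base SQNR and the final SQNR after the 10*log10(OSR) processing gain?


Step 1 — baseline SQNR at Nyquist:
SQNR_base = 6.02*N + 1.76
          = 6.02*17 + 1.76
          = 104.1 dB

Step 2 — oversampling processing gain:
G = 10*log10(OSR) = 10*log10(4) = 6.02 dB

Step 3 — total:
SQNR_total = 104.1 + 6.02 = 110.12 dB

Base SQNR = 104.1 dB; oversampled SQNR = 110.12 dB


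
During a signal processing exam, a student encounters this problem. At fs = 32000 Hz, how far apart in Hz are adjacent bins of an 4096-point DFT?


DFT frequency resolution:
df = fs / N
   = 32000 / 4096
   = 7.8125 Hz

7.8125 Hz


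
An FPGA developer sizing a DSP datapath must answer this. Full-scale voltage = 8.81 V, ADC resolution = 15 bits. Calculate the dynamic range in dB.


Dynamic range from full-scale to LSB:
V_min = V_max / 2^bits = 8.81 / 2^15
DR = 20 * log10(V_max / V_min)
   = 20 * log10(2^15)
   = 20 * 15 * log10(2)
   = 90.31 dB

90.31 dB


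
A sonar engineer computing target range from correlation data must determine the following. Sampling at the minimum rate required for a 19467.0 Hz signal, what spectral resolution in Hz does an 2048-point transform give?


Step 1 — Nyquist sampling rate:
fs = 2 * fmax = 2 * 19467.0 = 38934.0 Hz

Step 2 — DFT bin spacing:
df = fs / N = 38934.0 / 2048 = 19.0107 Hz

19.0107 Hz


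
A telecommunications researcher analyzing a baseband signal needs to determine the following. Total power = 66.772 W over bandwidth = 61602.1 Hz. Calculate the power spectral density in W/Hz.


Power spectral density:
PSD = P / BW
    = 66.772 / 61602.1
    = 0.00108392 W/Hz

0.00108392 W/Hz


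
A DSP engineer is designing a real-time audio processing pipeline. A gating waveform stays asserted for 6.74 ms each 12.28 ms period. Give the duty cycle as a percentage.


Duty cycle as a percentage:
DC = (t_on / T) * 100
   = (6.74 / 12.28) * 100
   = 0.54886 * 100
   = 54.89 %

54.89 %


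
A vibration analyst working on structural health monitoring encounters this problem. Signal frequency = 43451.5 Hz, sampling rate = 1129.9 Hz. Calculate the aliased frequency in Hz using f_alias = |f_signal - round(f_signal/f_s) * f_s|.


Compute the nearest integer multiple of fs to the signal:
n = round(43451.5 / 1129.9) = 38
f_alias = |43451.5 - 38 * 1129.9|
        = |43451.5 - 42936.2|
        = 515.3 Hz

515.3


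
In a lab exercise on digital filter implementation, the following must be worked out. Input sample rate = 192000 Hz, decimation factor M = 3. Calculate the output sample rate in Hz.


Decimation reduces the sample rate:
fs_out = fs_in / M
       = 192000 / 3
       = 64000.0 Hz

64000.0 Hz


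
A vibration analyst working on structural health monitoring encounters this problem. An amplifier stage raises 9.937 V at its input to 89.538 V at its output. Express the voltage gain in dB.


Voltage gain in dB:
G = 20 * log10(Vout / Vin)
  = 20 * log10(89.538 / 9.937)
  = 20 * log10(9.010567)
  = 20 * 0.954752
  = 19.1 dB

19.1 dB


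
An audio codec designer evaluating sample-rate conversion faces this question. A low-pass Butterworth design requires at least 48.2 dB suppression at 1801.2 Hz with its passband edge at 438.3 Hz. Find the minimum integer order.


Butterworth filter order formula:
n = log10(10^(A/10) - 1) / (2 * log10(f_stop/f_pass))
10^(48.2/10) - 1 = 66068.3448
f_stop/f_pass = 1801.2 / 438.3 = 4.1095
n = 3.9264 -> ceil = 4

4


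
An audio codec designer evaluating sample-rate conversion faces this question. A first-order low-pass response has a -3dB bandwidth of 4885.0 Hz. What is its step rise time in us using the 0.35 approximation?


Rise time from bandwidth relationship:
tr = 0.35 / BW
   = 0.35 / 4885.0
   = 7.164790174e-05 s
   = 71.6479 us

71.6479 us


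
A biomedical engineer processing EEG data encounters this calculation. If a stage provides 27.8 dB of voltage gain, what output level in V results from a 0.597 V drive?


Output voltage from dB gain:
V_out = V_in * 10^(gain_dB / 20)
      = 0.597 * 10^(27.8 / 20)
      = 0.597 * 24.547089
      = 14.6546 V

14.6546 V


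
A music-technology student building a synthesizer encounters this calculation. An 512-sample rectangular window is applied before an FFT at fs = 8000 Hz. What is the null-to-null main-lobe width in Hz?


Main lobe width for a rectangular window:
Width = 2 * fs / N
      = 2 * 8000 / 512
      = 16000 / 512
      = 31.25 Hz

31.25 Hz


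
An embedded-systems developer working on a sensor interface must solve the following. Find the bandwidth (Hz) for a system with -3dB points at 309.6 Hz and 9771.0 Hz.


Bandwidth is the difference of -3dB frequencies:
BW = f_high - f_low
   = 9771.0 - 309.6
   = 9461.4 Hz

9461.4 Hz


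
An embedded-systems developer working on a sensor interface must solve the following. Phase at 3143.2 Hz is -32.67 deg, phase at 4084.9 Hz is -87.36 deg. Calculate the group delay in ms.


Group delay from phase difference:
tau = -d(phi)/d(omega)
d(phi) = -54.69 deg = -0.954521 rad
d(omega) = 2*pi*(4084.9 - 3143.2) = 5916.8756 rad/s
tau = -(-0.954521) / 5916.8756
    = 0.1613 ms

0.1613 ms


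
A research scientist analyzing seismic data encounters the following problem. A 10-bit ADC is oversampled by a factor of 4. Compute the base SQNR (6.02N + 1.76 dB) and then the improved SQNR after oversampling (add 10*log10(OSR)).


Step 1 — baseline SQNR at Nyquist:
SQNR_base = 6.02*N + 1.76
          = 6.02*10 + 1.76
          = 61.96 dB

Step 2 — oversampling processing gain:
G = 10*log10(OSR) = 10*log10(4) = 6.02 dB

Step 3 — total:
SQNR_total = 61.96 + 6.02 = 67.98 dB

Base SQNR = 61.96 dB; oversampled SQNR = 67.98 dB


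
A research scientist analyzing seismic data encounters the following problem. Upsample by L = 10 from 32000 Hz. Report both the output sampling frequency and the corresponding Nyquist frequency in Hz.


Step 1 — output sample rate after interpolation by L:
fs_out = L * fs_in = 10 * 32000 = 320000 Hz

Step 2 — Nyquist frequency of the output stream:
f_Nyq = fs_out / 2 = 320000 / 2 = 160000.0 Hz

fs_out = 320000 Hz; f_Nyquist = 160000.0 Hz


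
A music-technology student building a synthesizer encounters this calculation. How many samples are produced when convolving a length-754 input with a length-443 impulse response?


Linear convolution output length:
L = N + M - 1
  = 754 + 443 - 1
  = 1196 samples

1196


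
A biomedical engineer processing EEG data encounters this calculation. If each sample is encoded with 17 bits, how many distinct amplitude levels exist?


Number of quantization levels = 2^N
= 2^17
= 131072

131072


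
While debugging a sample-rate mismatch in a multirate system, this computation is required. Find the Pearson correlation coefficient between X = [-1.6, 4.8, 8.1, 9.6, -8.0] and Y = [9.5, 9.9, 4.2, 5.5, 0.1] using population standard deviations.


Pearson correlation coefficient (population):
r = cov(X,Y) / (std(X) * std(Y))
Mean X = 2.58, Mean Y = 5.84
Cov(X,Y) = 8.6008
Std(X) = 6.543516, Std(Y) = 3.623037
r = 0.3628

0.3628


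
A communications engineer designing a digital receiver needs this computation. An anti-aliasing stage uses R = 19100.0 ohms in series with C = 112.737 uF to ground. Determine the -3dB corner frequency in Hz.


Cutoff frequency of a first-order RC filter:
fc = 1 / (2 * pi * R * C)
C = 112.737 uF = 0.000112737 F
fc = 1 / (2 * pi * 19100.0 * 0.000112737)
   = 1 / 13.529436523732
   = 0.073913 Hz

0.073913 Hz


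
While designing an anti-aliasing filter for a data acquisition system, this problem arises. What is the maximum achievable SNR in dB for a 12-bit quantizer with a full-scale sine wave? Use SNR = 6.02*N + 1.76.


Theoretical SNR for a full-scale sinusoid:
SNR = 6.02 * N + 1.76
    = 6.02 * 12 + 1.76
    = 72.24 + 1.76
    = 74.0 dB

74.0 dB


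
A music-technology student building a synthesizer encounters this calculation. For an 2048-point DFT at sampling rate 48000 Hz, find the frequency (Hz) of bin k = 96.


Frequency of DFT bin k:
f_k = k * fs / N
    = 96 * 48000 / 2048
    = 4608000 / 2048
    = 2250.0 Hz

2250.0 Hz


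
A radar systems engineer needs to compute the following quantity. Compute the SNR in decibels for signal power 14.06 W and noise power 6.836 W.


SNR in decibels:
SNR = 10 * log10(Ps / Pn)
    = 10 * log10(14.06 / 6.836)
    = 10 * log10(2.0568)
    = 10 * 0.3132
    = 3.13 dB

3.13 dB


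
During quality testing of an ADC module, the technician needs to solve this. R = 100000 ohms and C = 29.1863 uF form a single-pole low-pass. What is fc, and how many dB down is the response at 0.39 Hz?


Step 1 — cutoff frequency:
fc = 1 / (2*pi*R*C)
C = 29.1863 uF = 2.91863e-05 F
fc = 1 / (2*pi*100000*2.91863e-05)
   = 0.0545307 Hz

Step 2 — magnitude at f = 0.39 Hz:
|H(f)| = 1 / sqrt(1 + (f/fc)^2)
f/fc = 0.39 / 0.0545307 = 7.151935
|H| = 1 / sqrt(1 + 51.150174) = 0.1384752
|H|_dB = 20*log10(0.1384752) = -17.17 dB

fc = 0.0545307 Hz; |H(0.39 Hz)| = -17.17 dB


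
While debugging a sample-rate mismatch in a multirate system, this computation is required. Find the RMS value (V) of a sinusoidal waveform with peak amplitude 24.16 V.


RMS voltage for a sinusoidal waveform:
V_rms = V_peak / sqrt(2)
      = 24.16 / 1.414214
      = 17.084 V

17.084 V


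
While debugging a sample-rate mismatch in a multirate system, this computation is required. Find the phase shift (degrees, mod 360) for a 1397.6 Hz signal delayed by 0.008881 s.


Phase shift from frequency and time delay:
phi = 360 * f * t_delay
    = 360 * 1397.6 * 0.008881
    = 4468.35 degrees
    mod 360 = 148.35 degrees

148.35 degrees


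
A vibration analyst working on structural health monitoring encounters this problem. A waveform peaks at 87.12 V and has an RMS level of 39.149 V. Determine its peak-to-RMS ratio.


Crest factor is the ratio of peak to RMS:
CF = V_peak / V_rms
   = 87.12 / 39.149
   = 2.2253

2.2253


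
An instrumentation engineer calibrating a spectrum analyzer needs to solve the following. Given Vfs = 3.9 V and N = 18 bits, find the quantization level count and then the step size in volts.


Step 1 — number of quantization levels:
L = 2^N = 2^18 = 262144

Step 2 — LSB step size:
delta = Vfs / L
      = 3.9 / 262144
      = 1.488e-05 V

Levels = 262144; step size = 1.488e-05 V


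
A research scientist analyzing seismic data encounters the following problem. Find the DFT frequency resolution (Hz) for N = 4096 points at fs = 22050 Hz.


DFT frequency resolution:
df = fs / N
   = 22050 / 4096
   = 5.3833 Hz

5.3833 Hz


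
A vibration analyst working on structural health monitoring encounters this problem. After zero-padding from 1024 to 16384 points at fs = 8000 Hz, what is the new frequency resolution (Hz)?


Frequency resolution after zero-padding:
N_padded = 1024 * 16 = 16384
df = fs / N_padded
   = 8000 / 16384
   = 0.4883 Hz

0.4883 Hz


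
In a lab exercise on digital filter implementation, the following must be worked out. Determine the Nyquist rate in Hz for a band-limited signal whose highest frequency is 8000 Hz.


The Nyquist rate is twice the maximum frequency component.
fs_min = 2 * fmax
      = 2 * 8000
      = 16000 Hz

16000


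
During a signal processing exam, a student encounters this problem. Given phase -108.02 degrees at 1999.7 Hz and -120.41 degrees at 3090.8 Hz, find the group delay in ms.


Group delay from phase difference:
tau = -d(phi)/d(omega)
d(phi) = -12.39 deg = -0.216246 rad
d(omega) = 2*pi*(3090.8 - 1999.7) = 6855.5835 rad/s
tau = -(-0.216246) / 6855.5835
    = 0.0315 ms

0.0315 ms


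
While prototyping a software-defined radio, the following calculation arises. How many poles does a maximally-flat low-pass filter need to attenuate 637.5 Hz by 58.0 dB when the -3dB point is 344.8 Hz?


Butterworth filter order formula:
n = log10(10^(A/10) - 1) / (2 * log10(f_stop/f_pass))
10^(58.0/10) - 1 = 630956.3445
f_stop/f_pass = 637.5 / 344.8 = 1.8489
n = 10.865 -> ceil = 11

11


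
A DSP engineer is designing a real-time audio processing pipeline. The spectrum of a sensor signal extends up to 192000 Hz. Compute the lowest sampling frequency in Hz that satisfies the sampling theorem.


The Nyquist rate is twice the maximum frequency component.
fs_min = 2 * fmax
      = 2 * 192000
      = 384000 Hz

384000


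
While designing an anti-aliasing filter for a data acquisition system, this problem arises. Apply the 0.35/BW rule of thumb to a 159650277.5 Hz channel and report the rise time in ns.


Rise time from bandwidth relationship:
tr = 0.35 / BW
   = 0.35 / 159650277.5
   = 2.192291836e-09 s
   = 2.1923 ns

2.1923 ns


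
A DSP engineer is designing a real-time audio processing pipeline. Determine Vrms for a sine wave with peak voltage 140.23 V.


RMS voltage for a sinusoidal waveform:
V_rms = V_peak / sqrt(2)
      = 140.23 / 1.414214
      = 99.158 V

99.158 V


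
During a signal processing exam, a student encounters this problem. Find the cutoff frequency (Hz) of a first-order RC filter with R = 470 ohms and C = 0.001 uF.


Cutoff frequency of a first-order RC filter:
fc = 1 / (2 * pi * R * C)
C = 0.001 uF = 1e-09 F
fc = 1 / (2 * pi * 470 * 1e-09)
   = 1 / 2.9530970943744e-06
   = 338627.538493 Hz

338627.538493 Hz


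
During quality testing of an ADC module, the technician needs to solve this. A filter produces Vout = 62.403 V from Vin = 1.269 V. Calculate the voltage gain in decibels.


Voltage gain in dB:
G = 20 * log10(Vout / Vin)
  = 20 * log10(62.403 / 1.269)
  = 20 * log10(49.174941)
  = 20 * 1.691744
  = 33.83 dB

33.83 dB


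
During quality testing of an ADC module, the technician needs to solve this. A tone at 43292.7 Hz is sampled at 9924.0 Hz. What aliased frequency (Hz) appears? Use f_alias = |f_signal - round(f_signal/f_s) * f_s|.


Compute the nearest integer multiple of fs to the signal:
n = round(43292.7 / 9924.0) = 4
f_alias = |43292.7 - 4 * 9924.0|
        = |43292.7 - 39696.0|
        = 3596.7 Hz

3596.7


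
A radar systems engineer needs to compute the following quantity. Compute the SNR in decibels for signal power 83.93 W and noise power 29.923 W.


SNR in decibels:
SNR = 10 * log10(Ps / Pn)
    = 10 * log10(83.93 / 29.923)
    = 10 * log10(2.8049)
    = 10 * 0.4479
    = 4.48 dB

4.48 dB


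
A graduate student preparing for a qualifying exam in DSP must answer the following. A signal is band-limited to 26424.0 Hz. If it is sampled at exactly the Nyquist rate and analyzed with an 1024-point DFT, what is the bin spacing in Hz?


Step 1 — Nyquist sampling rate:
fs = 2 * fmax = 2 * 26424.0 = 52848.0 Hz

Step 2 — DFT bin spacing:
df = fs / N = 52848.0 / 1024 = 51.6094 Hz

51.6094 Hz


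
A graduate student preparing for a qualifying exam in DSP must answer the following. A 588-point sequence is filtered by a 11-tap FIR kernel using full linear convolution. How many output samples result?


Linear convolution output length:
L = N + M - 1
  = 588 + 11 - 1
  = 598 samples

598


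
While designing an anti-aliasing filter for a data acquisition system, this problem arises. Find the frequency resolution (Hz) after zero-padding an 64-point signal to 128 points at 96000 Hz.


Frequency resolution after zero-padding:
N_padded = 64 * 2 = 128
df = fs / N_padded
   = 96000 / 128
   = 750.0 Hz

750.0 Hz


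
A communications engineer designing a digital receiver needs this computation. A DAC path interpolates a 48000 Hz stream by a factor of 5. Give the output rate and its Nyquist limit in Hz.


Step 1 — output sample rate after interpolation by L:
fs_out = L * fs_in = 5 * 48000 = 240000 Hz

Step 2 — Nyquist frequency of the output stream:
f_Nyq = fs_out / 2 = 240000 / 2 = 120000.0 Hz

fs_out = 240000 Hz; f_Nyquist = 120000.0 Hz


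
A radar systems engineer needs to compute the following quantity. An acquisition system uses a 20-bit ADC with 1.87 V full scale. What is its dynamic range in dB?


Dynamic range from full-scale to LSB:
V_min = V_max / 2^bits = 1.87 / 2^20
DR = 20 * log10(V_max / V_min)
   = 20 * log10(2^20)
   = 20 * 20 * log10(2)
   = 120.41 dB

120.41 dB


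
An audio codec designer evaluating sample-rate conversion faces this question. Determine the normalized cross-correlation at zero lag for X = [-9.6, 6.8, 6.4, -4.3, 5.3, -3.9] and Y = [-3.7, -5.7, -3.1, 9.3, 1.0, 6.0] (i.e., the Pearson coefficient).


Pearson correlation coefficient (population):
r = cov(X,Y) / (std(X) * std(Y))
Mean X = 0.1167, Mean Y = 0.6333
Cov(X,Y) = -13.602222
Std(X) = 6.338616, Std(Y) = 5.429446
r = -0.3952

-0.3952


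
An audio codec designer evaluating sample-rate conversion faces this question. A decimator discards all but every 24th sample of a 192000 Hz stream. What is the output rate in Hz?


Decimation reduces the sample rate:
fs_out = fs_in / M
       = 192000 / 24
       = 8000.0 Hz

8000.0 Hz


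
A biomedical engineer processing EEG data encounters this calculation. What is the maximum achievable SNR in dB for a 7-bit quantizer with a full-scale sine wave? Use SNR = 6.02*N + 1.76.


Theoretical SNR for a full-scale sinusoid:
SNR = 6.02 * N + 1.76
    = 6.02 * 7 + 1.76
    = 42.14 + 1.76
    = 43.9 dB

43.9 dB


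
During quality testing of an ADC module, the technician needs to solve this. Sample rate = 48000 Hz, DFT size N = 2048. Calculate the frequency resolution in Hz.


DFT frequency resolution:
df = fs / N
   = 48000 / 2048
   = 23.4375 Hz

23.4375 Hz


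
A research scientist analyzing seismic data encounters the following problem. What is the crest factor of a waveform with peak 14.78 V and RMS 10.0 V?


Crest factor is the ratio of peak to RMS:
CF = V_peak / V_rms
   = 14.78 / 10.0
   = 1.478

1.478


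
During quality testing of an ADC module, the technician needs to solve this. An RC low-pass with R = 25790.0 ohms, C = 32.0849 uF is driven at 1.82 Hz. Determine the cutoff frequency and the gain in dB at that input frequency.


Step 1 — cutoff frequency:
fc = 1 / (2*pi*R*C)
C = 32.0849 uF = 3.20849e-05 F
fc = 1 / (2*pi*25790.0*3.20849e-05)
   = 0.192339 Hz

Step 2 — magnitude at f = 1.82 Hz:
|H(f)| = 1 / sqrt(1 + (f/fc)^2)
f/fc = 1.82 / 0.192339 = 9.46246
|H| = 1 / sqrt(1 + 89.538149) = 0.1050955
|H|_dB = 20*log10(0.1050955) = -19.57 dB

fc = 0.192339 Hz; |H(1.82 Hz)| = -19.57 dB


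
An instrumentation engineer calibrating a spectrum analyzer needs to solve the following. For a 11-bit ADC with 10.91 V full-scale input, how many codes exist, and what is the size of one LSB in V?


Step 1 — number of quantization levels:
L = 2^N = 2^11 = 2048

Step 2 — LSB step size:
delta = Vfs / L
      = 10.91 / 2048
      = 0.00532715 V

Levels = 2048; step size = 0.00532715 V


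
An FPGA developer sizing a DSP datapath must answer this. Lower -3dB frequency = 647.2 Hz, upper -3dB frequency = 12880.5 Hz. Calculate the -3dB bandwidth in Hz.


Bandwidth is the difference of -3dB frequencies:
BW = f_high - f_low
   = 12880.5 - 647.2
   = 12233.3 Hz

12233.3 Hz


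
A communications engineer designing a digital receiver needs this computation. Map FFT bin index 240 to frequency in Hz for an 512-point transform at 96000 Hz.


Frequency of DFT bin k:
f_k = k * fs / N
    = 240 * 96000 / 512
    = 23040000 / 512
    = 45000.0 Hz

45000.0 Hz


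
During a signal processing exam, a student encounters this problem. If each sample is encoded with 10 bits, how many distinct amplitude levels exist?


Number of quantization levels = 2^N
= 2^10
= 1024

1024


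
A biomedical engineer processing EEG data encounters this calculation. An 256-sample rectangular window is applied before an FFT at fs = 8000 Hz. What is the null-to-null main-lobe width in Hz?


Main lobe width for a rectangular window:
Width = 2 * fs / N
      = 2 * 8000 / 256
      = 16000 / 256
      = 62.5 Hz

62.5 Hz


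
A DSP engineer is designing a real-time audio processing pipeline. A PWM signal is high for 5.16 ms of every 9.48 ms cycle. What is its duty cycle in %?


Duty cycle as a percentage:
DC = (t_on / T) * 100
   = (5.16 / 9.48) * 100
   = 0.544304 * 100
   = 54.43 %

54.43 %


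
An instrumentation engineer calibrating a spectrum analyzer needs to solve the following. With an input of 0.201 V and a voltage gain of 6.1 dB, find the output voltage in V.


Output voltage from dB gain:
V_out = V_in * 10^(gain_dB / 20)
      = 0.201 * 10^(6.1 / 20)
      = 0.201 * 2.018366
      = 0.4057 V

0.4057 V


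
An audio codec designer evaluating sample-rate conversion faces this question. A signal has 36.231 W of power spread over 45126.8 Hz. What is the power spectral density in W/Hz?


Power spectral density:
PSD = P / BW
    = 36.231 / 45126.8
    = 0.00080287 W/Hz

0.00080287 W/Hz


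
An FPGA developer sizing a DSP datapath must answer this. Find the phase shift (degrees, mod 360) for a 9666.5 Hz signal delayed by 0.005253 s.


Phase shift from frequency and time delay:
phi = 360 * f * t_delay
    = 360 * 9666.5 * 0.005253
    = 18280.12 degrees
    mod 360 = 280.12 degrees

280.12 degrees


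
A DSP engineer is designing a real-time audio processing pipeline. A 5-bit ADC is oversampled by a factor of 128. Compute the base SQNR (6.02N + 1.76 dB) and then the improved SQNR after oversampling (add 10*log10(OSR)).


Step 1 — baseline SQNR at Nyquist:
SQNR_base = 6.02*N + 1.76
          = 6.02*5 + 1.76
          = 31.86 dB

Step 2 — oversampling processing gain:
G = 10*log10(OSR) = 10*log10(128) = 21.07 dB

Step 3 — total:
SQNR_total = 31.86 + 21.07 = 52.93 dB

Base SQNR = 31.86 dB; oversampled SQNR = 52.93 dB


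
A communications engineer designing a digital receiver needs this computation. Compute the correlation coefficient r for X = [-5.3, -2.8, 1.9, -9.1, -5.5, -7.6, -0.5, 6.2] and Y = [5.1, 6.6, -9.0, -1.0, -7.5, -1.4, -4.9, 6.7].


Pearson correlation coefficient (population):
r = cov(X,Y) / (std(X) * std(Y))
Mean X = -2.8375, Mean Y = -0.675
Cov(X,Y) = 3.380937
Std(X) = 4.804149, Std(Y) = 5.863393
r = 0.12

0.12


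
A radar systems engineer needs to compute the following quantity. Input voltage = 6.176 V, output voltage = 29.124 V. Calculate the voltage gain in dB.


Voltage gain in dB:
G = 20 * log10(Vout / Vin)
  = 20 * log10(29.124 / 6.176)
  = 20 * log10(4.715674)
  = 20 * 0.673544
  = 13.47 dB

13.47 dB


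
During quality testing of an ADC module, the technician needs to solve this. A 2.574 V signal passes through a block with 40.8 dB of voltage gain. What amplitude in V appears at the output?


Output voltage from dB gain:
V_out = V_in * 10^(gain_dB / 20)
      = 2.574 * 10^(40.8 / 20)
      = 2.574 * 109.64782
      = 282.2335 V

282.2335 V


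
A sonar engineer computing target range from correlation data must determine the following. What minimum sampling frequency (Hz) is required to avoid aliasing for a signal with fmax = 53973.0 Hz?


The Nyquist rate is twice the maximum frequency component.
fs_min = 2 * fmax
      = 2 * 53973.0
      = 107946.0 Hz

107946.0


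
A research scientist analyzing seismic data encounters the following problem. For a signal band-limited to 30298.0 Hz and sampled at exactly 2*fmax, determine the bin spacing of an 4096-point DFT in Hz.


Step 1 — Nyquist sampling rate:
fs = 2 * fmax = 2 * 30298.0 = 60596.0 Hz

Step 2 — DFT bin spacing:
df = fs / N = 60596.0 / 4096 = 14.7939 Hz

14.7939 Hz


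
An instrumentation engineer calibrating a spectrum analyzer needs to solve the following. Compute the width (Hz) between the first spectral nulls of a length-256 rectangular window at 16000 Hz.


Main lobe width for a rectangular window:
Width = 2 * fs / N
      = 2 * 16000 / 256
      = 32000 / 256
      = 125.0 Hz

125.0 Hz


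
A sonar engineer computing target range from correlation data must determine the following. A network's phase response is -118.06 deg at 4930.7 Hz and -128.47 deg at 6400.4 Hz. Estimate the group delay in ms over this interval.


Group delay from phase difference:
tau = -d(phi)/d(omega)
d(phi) = -10.41 deg = -0.181689 rad
d(omega) = 2*pi*(6400.4 - 4930.7) = 9234.3974 rad/s
tau = -(-0.181689) / 9234.3974
    = 0.0197 ms

0.0197 ms


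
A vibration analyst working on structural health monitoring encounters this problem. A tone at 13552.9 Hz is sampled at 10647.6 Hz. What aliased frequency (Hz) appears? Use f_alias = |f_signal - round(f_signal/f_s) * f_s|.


Compute the nearest integer multiple of fs to the signal:
n = round(13552.9 / 10647.6) = 1
f_alias = |13552.9 - 1 * 10647.6|
        = |13552.9 - 10647.6|
        = 2905.3 Hz

2905.3


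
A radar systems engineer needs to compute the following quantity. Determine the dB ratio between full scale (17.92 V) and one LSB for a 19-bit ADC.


Dynamic range from full-scale to LSB:
V_min = V_max / 2^bits = 17.92 / 2^19
DR = 20 * log10(V_max / V_min)
   = 20 * log10(2^19)
   = 20 * 19 * log10(2)
   = 114.39 dB

114.39 dB


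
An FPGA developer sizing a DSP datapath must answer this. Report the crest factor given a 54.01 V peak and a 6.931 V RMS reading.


Crest factor is the ratio of peak to RMS:
CF = V_peak / V_rms
   = 54.01 / 6.931
   = 7.7925

7.7925


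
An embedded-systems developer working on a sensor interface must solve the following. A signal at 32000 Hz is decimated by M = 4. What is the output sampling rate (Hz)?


Decimation reduces the sample rate:
fs_out = fs_in / M
       = 32000 / 4
       = 8000.0 Hz

8000.0 Hz


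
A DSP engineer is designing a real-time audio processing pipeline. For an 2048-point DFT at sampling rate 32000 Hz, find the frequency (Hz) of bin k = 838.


Frequency of DFT bin k:
f_k = k * fs / N
    = 838 * 32000 / 2048
    = 26816000 / 2048
    = 13093.75 Hz

13093.75 Hz


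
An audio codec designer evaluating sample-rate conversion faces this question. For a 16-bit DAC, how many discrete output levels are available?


Number of quantization levels = 2^N
= 2^16
= 65536

65536


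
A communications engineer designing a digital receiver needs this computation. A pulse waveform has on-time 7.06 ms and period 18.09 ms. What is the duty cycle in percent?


Duty cycle as a percentage:
DC = (t_on / T) * 100
   = (7.06 / 18.09) * 100
   = 0.390271 * 100
   = 39.03 %

39.03 %


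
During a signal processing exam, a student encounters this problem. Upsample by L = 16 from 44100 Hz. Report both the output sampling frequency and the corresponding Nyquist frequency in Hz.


Step 1 — output sample rate after interpolation by L:
fs_out = L * fs_in = 16 * 44100 = 705600 Hz

Step 2 — Nyquist frequency of the output stream:
f_Nyq = fs_out / 2 = 705600 / 2 = 352800.0 Hz

fs_out = 705600 Hz; f_Nyquist = 352800.0 Hz
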